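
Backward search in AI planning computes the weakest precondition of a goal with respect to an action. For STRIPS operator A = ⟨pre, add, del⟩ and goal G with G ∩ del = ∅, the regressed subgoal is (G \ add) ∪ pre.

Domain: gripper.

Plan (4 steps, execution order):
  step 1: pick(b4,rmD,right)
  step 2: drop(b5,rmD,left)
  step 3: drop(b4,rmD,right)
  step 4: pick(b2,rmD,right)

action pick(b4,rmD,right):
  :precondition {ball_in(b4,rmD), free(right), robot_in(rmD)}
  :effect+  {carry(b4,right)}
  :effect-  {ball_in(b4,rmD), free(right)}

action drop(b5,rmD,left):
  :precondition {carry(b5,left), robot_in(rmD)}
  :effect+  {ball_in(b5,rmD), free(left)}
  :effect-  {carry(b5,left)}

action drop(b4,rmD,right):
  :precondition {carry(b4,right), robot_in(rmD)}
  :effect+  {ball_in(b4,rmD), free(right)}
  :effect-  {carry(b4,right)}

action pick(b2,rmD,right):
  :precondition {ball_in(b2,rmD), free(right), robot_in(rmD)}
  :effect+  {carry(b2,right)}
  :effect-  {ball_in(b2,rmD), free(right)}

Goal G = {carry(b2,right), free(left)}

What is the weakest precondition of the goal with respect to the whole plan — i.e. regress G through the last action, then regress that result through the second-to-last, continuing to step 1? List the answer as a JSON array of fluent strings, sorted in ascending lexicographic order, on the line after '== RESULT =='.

Work backward from the goal:
  through step 4 (pick(b2,rmD,right)): drop {carry(b2,right)}, keep {free(left)}, require {ball_in(b2,rmD), free(right), robot_in(rmD)}
    → {ball_in(b2,rmD), free(left), free(right), robot_in(rmD)}
  through step 3 (drop(b4,rmD,right)): drop {free(right)}, keep {ball_in(b2,rmD), free(left), robot_in(rmD)}, require {carry(b4,right), robot_in(rmD)}
    → {ball_in(b2,rmD), carry(b4,right), free(left), robot_in(rmD)}
  through step 2 (drop(b5,rmD,left)): drop {free(left)}, keep {ball_in(b2,rmD), carry(b4,right), robot_in(rmD)}, require {carry(b5,left), robot_in(rmD)}
    → {ball_in(b2,rmD), carry(b4,right), carry(b5,left), robot_in(rmD)}
  through step 1 (pick(b4,rmD,right)): drop {carry(b4,right)}, keep {ball_in(b2,rmD), carry(b5,left), robot_in(rmD)}, require {ball_in(b4,rmD), free(right), robot_in(rmD)}
    → {ball_in(b2,rmD), ball_in(b4,rmD), carry(b5,left), free(right), robot_in(rmD)}

== RESULT ==
["ball_in(b2,rmD)", "ball_in(b4,rmD)", "carry(b5,left)", "free(right)", "robot_in(rmD)"]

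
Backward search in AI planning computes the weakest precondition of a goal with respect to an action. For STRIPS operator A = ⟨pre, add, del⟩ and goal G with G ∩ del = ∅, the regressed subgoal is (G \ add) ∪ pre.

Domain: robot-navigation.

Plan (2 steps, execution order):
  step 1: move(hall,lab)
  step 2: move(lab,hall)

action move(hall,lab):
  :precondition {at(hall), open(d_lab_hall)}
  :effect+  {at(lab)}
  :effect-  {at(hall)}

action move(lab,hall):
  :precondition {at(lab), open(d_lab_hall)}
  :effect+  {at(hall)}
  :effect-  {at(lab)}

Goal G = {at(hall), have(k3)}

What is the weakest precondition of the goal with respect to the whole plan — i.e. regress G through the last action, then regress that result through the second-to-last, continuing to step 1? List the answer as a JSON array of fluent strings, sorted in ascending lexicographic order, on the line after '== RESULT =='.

Work backward from the goal:
  through step 2 (move(lab,hall)): drop {at(hall)}, keep {have(k3)}, require {at(lab), open(d_lab_hall)}
    → {at(lab), have(k3), open(d_lab_hall)}
  through step 1 (move(hall,lab)): drop {at(lab)}, keep {have(k3), open(d_lab_hall)}, require {at(hall), open(d_lab_hall)}
    → {at(hall), have(k3), open(d_lab_hall)}

== RESULT ==
["at(hall)", "have(k3)", "open(d_lab_hall)"]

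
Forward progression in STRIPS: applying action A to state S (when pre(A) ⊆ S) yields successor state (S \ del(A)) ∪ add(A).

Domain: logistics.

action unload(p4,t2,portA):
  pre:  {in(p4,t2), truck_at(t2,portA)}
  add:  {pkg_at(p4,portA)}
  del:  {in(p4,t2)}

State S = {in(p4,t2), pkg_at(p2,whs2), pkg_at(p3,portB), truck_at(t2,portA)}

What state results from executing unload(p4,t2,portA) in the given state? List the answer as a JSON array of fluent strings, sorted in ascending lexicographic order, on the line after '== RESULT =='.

Progress:
  pre ⊆ S: {in(p4,t2), truck_at(t2,portA)} ⊆ S  — applicable
  S \ del = {pkg_at(p2,whs2), pkg_at(p3,portB), truck_at(t2,portA)}
  ∪ add   = {pkg_at(p2,whs2), pkg_at(p3,portB), pkg_at(p4,portA), truck_at(t2,portA)}

== RESULT ==
["pkg_at(p2,whs2)", "pkg_at(p3,portB)", "pkg_at(p4,portA)", "truck_at(t2,portA)"]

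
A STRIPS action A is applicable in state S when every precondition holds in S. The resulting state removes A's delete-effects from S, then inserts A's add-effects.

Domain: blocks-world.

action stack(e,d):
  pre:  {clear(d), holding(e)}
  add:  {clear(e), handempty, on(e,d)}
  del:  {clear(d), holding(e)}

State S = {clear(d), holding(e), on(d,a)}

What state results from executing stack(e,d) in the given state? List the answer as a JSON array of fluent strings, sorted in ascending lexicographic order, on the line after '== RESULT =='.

Progress:
  pre ⊆ S: {clear(d), holding(e)} ⊆ S  — applicable
  S \ del = {on(d,a)}
  ∪ add   = {clear(e), handempty, on(d,a), on(e,d)}

== RESULT ==
["clear(e)", "handempty", "on(d,a)", "on(e,d)"]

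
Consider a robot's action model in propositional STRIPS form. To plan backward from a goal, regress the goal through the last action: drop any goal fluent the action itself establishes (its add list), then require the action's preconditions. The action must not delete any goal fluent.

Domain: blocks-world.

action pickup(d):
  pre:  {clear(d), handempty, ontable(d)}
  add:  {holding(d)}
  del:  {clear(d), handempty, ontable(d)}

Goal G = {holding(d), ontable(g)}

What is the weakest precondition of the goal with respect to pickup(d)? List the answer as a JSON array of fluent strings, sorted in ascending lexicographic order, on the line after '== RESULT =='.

Regress:
  G ∩ del = {}  (empty — regression defined)
  G \ add = {holding(d), ontable(g)} \ {holding(d)} = {ontable(g)}
  ∪ pre   = {ontable(g)} ∪ {clear(d), handempty, ontable(d)}
          = {clear(d), handempty, ontable(d), ontable(g)}

== RESULT ==
["clear(d)", "handempty", "ontable(d)", "ontable(g)"]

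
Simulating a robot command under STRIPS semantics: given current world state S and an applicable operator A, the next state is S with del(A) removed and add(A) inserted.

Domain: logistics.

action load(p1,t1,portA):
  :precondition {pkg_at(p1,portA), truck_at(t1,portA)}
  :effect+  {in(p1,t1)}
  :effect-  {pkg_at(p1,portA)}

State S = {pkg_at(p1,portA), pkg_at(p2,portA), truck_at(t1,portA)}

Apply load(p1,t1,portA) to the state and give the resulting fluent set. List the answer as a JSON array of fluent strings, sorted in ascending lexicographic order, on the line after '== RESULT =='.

Progress:
  pre ⊆ S: {pkg_at(p1,portA), truck_at(t1,portA)} ⊆ S  — applicable
  S \ del = {pkg_at(p2,portA), truck_at(t1,portA)}
  ∪ add   = {in(p1,t1), pkg_at(p2,portA), truck_at(t1,portA)}

== RESULT ==
["in(p1,t1)", "pkg_at(p2,portA)", "truck_at(t1,portA)"]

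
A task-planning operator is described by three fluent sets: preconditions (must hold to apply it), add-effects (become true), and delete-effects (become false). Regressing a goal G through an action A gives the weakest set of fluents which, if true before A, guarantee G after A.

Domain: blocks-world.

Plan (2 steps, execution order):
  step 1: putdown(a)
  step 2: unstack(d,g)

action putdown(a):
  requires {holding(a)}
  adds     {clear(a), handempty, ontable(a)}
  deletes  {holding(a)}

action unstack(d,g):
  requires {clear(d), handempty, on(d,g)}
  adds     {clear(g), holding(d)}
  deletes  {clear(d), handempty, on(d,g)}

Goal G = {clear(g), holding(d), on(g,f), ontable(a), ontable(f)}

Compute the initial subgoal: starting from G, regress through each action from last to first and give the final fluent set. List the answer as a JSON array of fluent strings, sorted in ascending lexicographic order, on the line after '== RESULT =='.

Work backward from the goal:
  through step 2 (unstack(d,g)): drop {clear(g), holding(d)}, keep {on(g,f), ontable(a), ontable(f)}, require {clear(d), handempty, on(d,g)}
    → {clear(d), handempty, on(d,g), on(g,f), ontable(a), ontable(f)}
  through step 1 (putdown(a)): drop {handempty, ontable(a)}, keep {clear(d), on(d,g), on(g,f), ontable(f)}, require {holding(a)}
    → {clear(d), holding(a), on(d,g), on(g,f), ontable(f)}

== RESULT ==
["clear(d)", "holding(a)", "on(d,g)", "on(g,f)", "ontable(f)"]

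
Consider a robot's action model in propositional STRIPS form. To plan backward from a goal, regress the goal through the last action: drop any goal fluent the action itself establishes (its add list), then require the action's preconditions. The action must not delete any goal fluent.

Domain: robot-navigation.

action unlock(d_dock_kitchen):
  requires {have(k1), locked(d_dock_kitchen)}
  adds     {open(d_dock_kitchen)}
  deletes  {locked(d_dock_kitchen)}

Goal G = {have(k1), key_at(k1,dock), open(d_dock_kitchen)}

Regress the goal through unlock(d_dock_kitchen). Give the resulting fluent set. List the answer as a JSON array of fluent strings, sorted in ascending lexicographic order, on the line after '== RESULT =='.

Compute (G \ add) ∪ pre:
  G ∩ del = {}  (empty — regression defined)
  G \ add = {have(k1), key_at(k1,dock), open(d_dock_kitchen)} \ {open(d_dock_kitchen)} = {have(k1), key_at(k1,dock)}
  ∪ pre   = {have(k1), key_at(k1,dock)} ∪ {have(k1), locked(d_dock_kitchen)}
          = {have(k1), key_at(k1,dock), locked(d_dock_kitchen)}

== RESULT ==
["have(k1)", "key_at(k1,dock)", "locked(d_dock_kitchen)"]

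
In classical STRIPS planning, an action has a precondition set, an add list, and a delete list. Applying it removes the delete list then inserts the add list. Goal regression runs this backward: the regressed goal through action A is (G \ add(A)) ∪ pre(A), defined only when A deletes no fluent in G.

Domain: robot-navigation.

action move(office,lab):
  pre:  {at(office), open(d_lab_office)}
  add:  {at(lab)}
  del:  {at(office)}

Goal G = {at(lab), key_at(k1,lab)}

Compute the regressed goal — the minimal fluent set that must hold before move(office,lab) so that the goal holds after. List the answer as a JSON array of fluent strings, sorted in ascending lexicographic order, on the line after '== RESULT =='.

Compute (G \ add) ∪ pre:
  G ∩ del = {}  (empty — regression defined)
  G \ add = {at(lab), key_at(k1,lab)} \ {at(lab)} = {key_at(k1,lab)}
  ∪ pre   = {key_at(k1,lab)} ∪ {at(office), open(d_lab_office)}
          = {at(office), key_at(k1,lab), open(d_lab_office)}

== RESULT ==
["at(office)", "key_at(k1,lab)", "open(d_lab_office)"]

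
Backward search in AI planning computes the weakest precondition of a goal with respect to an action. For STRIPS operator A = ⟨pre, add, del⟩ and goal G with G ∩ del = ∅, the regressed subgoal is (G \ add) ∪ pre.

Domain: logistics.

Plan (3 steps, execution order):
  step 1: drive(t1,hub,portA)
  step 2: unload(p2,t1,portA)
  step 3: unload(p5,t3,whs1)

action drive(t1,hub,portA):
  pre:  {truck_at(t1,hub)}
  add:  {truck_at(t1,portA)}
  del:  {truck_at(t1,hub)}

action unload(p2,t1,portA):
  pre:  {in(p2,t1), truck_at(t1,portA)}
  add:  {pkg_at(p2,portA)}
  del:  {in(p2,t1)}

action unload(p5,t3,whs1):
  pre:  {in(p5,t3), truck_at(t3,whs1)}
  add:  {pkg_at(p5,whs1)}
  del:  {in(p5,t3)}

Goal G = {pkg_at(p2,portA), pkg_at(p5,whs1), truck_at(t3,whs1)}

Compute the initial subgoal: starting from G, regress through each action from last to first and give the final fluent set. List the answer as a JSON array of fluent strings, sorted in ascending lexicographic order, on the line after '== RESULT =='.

Work backward from the goal:
  through step 3 (unload(p5,t3,whs1)): drop {pkg_at(p5,whs1)}, keep {pkg_at(p2,portA), truck_at(t3,whs1)}, require {in(p5,t3), truck_at(t3,whs1)}
    → {in(p5,t3), pkg_at(p2,portA), truck_at(t3,whs1)}
  through step 2 (unload(p2,t1,portA)): drop {pkg_at(p2,portA)}, keep {in(p5,t3), truck_at(t3,whs1)}, require {in(p2,t1), truck_at(t1,portA)}
    → {in(p2,t1), in(p5,t3), truck_at(t1,portA), truck_at(t3,whs1)}
  through step 1 (drive(t1,hub,portA)): drop {truck_at(t1,portA)}, keep {in(p2,t1), in(p5,t3), truck_at(t3,whs1)}, require {truck_at(t1,hub)}
    → {in(p2,t1), in(p5,t3), truck_at(t1,hub), truck_at(t3,whs1)}

== RESULT ==
["in(p2,t1)", "in(p5,t3)", "truck_at(t1,hub)", "truck_at(t3,whs1)"]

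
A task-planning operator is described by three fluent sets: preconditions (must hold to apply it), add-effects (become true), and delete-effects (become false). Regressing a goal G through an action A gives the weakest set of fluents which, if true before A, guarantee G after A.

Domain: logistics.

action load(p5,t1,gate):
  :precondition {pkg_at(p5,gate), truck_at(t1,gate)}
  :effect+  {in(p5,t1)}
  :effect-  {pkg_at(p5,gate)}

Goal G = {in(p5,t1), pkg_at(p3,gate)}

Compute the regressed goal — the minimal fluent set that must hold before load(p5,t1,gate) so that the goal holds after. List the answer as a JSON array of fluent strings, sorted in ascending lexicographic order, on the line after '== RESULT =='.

Compute (G \ add) ∪ pre:
  G ∩ del = {}  (empty — regression defined)
  G \ add = {in(p5,t1), pkg_at(p3,gate)} \ {in(p5,t1)} = {pkg_at(p3,gate)}
  ∪ pre   = {pkg_at(p3,gate)} ∪ {pkg_at(p5,gate), truck_at(t1,gate)}
          = {pkg_at(p3,gate), pkg_at(p5,gate), truck_at(t1,gate)}

== RESULT ==
["pkg_at(p3,gate)", "pkg_at(p5,gate)", "truck_at(t1,gate)"]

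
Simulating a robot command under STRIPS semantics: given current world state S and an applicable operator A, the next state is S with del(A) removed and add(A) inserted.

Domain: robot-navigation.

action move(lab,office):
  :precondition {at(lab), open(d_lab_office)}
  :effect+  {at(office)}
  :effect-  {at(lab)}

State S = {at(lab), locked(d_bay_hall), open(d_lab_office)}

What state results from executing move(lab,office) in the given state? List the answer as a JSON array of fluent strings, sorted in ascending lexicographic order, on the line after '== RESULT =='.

Progress:
  pre ⊆ S: {at(lab), open(d_lab_office)} ⊆ S  — applicable
  S \ del = {locked(d_bay_hall), open(d_lab_office)}
  ∪ add   = {at(office), locked(d_bay_hall), open(d_lab_office)}

== RESULT ==
["at(office)", "locked(d_bay_hall)", "open(d_lab_office)"]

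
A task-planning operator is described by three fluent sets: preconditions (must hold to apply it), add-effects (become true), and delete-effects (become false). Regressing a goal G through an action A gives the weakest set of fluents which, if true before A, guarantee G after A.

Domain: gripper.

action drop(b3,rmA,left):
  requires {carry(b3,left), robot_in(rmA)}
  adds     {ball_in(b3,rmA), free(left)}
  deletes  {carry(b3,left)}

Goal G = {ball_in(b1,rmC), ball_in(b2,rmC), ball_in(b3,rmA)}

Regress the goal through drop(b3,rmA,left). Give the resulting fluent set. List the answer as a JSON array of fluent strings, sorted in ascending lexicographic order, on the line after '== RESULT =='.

Compute (G \ add) ∪ pre:
  G ∩ del = {}  (empty — regression defined)
  G \ add = {ball_in(b1,rmC), ball_in(b2,rmC), ball_in(b3,rmA)} \ {ball_in(b3,rmA), free(left)} = {ball_in(b1,rmC), ball_in(b2,rmC)}
  ∪ pre   = {ball_in(b1,rmC), ball_in(b2,rmC)} ∪ {carry(b3,left), robot_in(rmA)}
          = {ball_in(b1,rmC), ball_in(b2,rmC), carry(b3,left), robot_in(rmA)}

== RESULT ==
["ball_in(b1,rmC)", "ball_in(b2,rmC)", "carry(b3,left)", "robot_in(rmA)"]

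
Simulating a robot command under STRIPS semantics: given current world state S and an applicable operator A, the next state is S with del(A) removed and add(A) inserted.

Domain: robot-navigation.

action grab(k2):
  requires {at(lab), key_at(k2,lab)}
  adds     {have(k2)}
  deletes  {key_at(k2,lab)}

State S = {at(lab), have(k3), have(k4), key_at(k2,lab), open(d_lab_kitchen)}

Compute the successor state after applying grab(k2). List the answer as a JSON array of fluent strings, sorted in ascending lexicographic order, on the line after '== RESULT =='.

Compute (S \ del) ∪ add:
  pre ⊆ S: {at(lab), key_at(k2,lab)} ⊆ S  — applicable
  S \ del = {at(lab), have(k3), have(k4), open(d_lab_kitchen)}
  ∪ add   = {at(lab), have(k2), have(k3), have(k4), open(d_lab_kitchen)}

== RESULT ==
["at(lab)", "have(k2)", "have(k3)", "have(k4)", "open(d_lab_kitchen)"]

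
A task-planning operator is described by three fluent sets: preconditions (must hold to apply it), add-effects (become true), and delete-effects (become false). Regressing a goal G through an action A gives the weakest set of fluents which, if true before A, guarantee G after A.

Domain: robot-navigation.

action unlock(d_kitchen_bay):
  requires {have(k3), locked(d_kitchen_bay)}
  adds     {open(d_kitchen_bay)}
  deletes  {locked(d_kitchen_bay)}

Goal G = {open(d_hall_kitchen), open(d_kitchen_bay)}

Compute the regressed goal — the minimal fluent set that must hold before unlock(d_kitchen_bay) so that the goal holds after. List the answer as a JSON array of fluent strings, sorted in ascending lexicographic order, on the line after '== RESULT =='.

Compute (G \ add) ∪ pre:
  G ∩ del = {}  (empty — regression defined)
  G \ add = {open(d_hall_kitchen), open(d_kitchen_bay)} \ {open(d_kitchen_bay)} = {open(d_hall_kitchen)}
  ∪ pre   = {open(d_hall_kitchen)} ∪ {have(k3), locked(d_kitchen_bay)}
          = {have(k3), locked(d_kitchen_bay), open(d_hall_kitchen)}

== RESULT ==
["have(k3)", "locked(d_kitchen_bay)", "open(d_hall_kitchen)"]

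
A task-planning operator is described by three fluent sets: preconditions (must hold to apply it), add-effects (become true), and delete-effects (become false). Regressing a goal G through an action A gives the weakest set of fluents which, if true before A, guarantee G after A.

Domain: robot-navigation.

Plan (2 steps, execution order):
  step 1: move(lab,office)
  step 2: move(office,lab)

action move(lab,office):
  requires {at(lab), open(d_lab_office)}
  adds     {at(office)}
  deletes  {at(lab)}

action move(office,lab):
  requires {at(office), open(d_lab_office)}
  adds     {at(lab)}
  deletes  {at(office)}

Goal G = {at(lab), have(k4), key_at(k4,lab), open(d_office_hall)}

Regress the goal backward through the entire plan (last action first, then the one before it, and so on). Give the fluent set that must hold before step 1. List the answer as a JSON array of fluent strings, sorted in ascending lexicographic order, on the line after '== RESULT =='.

Work backward from the goal:
  through step 2 (move(office,lab)): drop {at(lab)}, keep {have(k4), key_at(k4,lab), open(d_office_hall)}, require {at(office), open(d_lab_office)}
    → {at(office), have(k4), key_at(k4,lab), open(d_lab_office), open(d_office_hall)}
  through step 1 (move(lab,office)): drop {at(office)}, keep {have(k4), key_at(k4,lab), open(d_lab_office), open(d_office_hall)}, require {at(lab), open(d_lab_office)}
    → {at(lab), have(k4), key_at(k4,lab), open(d_lab_office), open(d_office_hall)}

== RESULT ==
["at(lab)", "have(k4)", "key_at(k4,lab)", "open(d_lab_office)", "open(d_office_hall)"]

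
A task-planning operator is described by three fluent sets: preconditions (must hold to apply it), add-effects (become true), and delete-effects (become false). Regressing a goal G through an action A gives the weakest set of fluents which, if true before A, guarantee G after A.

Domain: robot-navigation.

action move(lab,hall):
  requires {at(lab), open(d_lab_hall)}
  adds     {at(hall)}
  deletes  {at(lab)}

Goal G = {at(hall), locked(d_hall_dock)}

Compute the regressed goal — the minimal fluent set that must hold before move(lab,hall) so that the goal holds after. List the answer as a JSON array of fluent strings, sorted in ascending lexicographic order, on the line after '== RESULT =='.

Regress:
  G ∩ del = {}  (empty — regression defined)
  G \ add = {at(hall), locked(d_hall_dock)} \ {at(hall)} = {locked(d_hall_dock)}
  ∪ pre   = {locked(d_hall_dock)} ∪ {at(lab), open(d_lab_hall)}
          = {at(lab), locked(d_hall_dock), open(d_lab_hall)}

== RESULT ==
["at(lab)", "locked(d_hall_dock)", "open(d_lab_hall)"]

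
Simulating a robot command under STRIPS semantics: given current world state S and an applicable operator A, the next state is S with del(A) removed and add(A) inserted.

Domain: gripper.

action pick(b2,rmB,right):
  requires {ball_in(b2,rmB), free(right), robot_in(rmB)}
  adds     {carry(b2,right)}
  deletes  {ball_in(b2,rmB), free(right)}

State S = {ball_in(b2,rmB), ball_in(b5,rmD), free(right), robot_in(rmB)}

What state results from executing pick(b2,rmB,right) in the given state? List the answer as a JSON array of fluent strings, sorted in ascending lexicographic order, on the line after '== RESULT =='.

Progress:
  pre ⊆ S: {ball_in(b2,rmB), free(right), robot_in(rmB)} ⊆ S  — applicable
  S \ del = {ball_in(b5,rmD), robot_in(rmB)}
  ∪ add   = {ball_in(b5,rmD), carry(b2,right), robot_in(rmB)}

== RESULT ==
["ball_in(b5,rmD)", "carry(b2,right)", "robot_in(rmB)"]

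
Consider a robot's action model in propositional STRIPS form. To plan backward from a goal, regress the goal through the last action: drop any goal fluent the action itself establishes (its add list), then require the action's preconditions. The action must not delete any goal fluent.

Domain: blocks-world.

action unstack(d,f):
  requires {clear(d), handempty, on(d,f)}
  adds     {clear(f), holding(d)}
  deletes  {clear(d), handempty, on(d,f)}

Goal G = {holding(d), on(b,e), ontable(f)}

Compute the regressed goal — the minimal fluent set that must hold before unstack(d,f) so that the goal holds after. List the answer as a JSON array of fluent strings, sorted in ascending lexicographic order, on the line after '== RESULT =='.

Regress:
  G ∩ del = {}  (empty — regression defined)
  G \ add = {holding(d), on(b,e), ontable(f)} \ {clear(f), holding(d)} = {on(b,e), ontable(f)}
  ∪ pre   = {on(b,e), ontable(f)} ∪ {clear(d), handempty, on(d,f)}
          = {clear(d), handempty, on(b,e), on(d,f), ontable(f)}

== RESULT ==
["clear(d)", "handempty", "on(b,e)", "on(d,f)", "ontable(f)"]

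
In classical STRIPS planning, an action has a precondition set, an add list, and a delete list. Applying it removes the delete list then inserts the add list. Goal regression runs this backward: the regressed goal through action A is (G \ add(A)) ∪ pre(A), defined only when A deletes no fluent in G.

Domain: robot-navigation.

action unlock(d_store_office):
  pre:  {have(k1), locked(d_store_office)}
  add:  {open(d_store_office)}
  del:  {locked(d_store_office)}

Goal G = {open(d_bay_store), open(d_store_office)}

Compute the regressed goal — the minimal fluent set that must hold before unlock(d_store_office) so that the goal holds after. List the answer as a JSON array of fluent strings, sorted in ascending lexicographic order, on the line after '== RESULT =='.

Compute (G \ add) ∪ pre:
  G ∩ del = {}  (empty — regression defined)
  G \ add = {open(d_bay_store), open(d_store_office)} \ {open(d_store_office)} = {open(d_bay_store)}
  ∪ pre   = {open(d_bay_store)} ∪ {have(k1), locked(d_store_office)}
          = {have(k1), locked(d_store_office), open(d_bay_store)}

== RESULT ==
["have(k1)", "locked(d_store_office)", "open(d_bay_store)"]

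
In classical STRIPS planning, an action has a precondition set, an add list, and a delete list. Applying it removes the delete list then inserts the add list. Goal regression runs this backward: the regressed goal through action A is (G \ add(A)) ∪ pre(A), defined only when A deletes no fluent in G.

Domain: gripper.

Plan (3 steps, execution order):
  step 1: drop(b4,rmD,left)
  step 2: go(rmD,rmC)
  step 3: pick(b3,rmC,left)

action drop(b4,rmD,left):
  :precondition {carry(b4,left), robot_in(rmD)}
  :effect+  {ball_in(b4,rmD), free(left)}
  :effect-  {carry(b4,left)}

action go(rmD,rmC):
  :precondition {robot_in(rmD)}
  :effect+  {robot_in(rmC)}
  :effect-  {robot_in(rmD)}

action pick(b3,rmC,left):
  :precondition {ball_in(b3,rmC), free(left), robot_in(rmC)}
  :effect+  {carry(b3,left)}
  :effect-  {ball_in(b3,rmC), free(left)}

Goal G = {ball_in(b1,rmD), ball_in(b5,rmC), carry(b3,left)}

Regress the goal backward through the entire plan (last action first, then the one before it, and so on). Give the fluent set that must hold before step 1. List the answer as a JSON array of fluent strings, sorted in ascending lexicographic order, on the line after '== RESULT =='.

Regress step by step:
  through step 3 (pick(b3,rmC,left)): drop {carry(b3,left)}, keep {ball_in(b1,rmD), ball_in(b5,rmC)}, require {ball_in(b3,rmC), free(left), robot_in(rmC)}
    → {ball_in(b1,rmD), ball_in(b3,rmC), ball_in(b5,rmC), free(left), robot_in(rmC)}
  through step 2 (go(rmD,rmC)): drop {robot_in(rmC)}, keep {ball_in(b1,rmD), ball_in(b3,rmC), ball_in(b5,rmC), free(left)}, require {robot_in(rmD)}
    → {ball_in(b1,rmD), ball_in(b3,rmC), ball_in(b5,rmC), free(left), robot_in(rmD)}
  through step 1 (drop(b4,rmD,left)): drop {free(left)}, keep {ball_in(b1,rmD), ball_in(b3,rmC), ball_in(b5,rmC), robot_in(rmD)}, require {carry(b4,left), robot_in(rmD)}
    → {ball_in(b1,rmD), ball_in(b3,rmC), ball_in(b5,rmC), carry(b4,left), robot_in(rmD)}

== RESULT ==
["ball_in(b1,rmD)", "ball_in(b3,rmC)", "ball_in(b5,rmC)", "carry(b4,left)", "robot_in(rmD)"]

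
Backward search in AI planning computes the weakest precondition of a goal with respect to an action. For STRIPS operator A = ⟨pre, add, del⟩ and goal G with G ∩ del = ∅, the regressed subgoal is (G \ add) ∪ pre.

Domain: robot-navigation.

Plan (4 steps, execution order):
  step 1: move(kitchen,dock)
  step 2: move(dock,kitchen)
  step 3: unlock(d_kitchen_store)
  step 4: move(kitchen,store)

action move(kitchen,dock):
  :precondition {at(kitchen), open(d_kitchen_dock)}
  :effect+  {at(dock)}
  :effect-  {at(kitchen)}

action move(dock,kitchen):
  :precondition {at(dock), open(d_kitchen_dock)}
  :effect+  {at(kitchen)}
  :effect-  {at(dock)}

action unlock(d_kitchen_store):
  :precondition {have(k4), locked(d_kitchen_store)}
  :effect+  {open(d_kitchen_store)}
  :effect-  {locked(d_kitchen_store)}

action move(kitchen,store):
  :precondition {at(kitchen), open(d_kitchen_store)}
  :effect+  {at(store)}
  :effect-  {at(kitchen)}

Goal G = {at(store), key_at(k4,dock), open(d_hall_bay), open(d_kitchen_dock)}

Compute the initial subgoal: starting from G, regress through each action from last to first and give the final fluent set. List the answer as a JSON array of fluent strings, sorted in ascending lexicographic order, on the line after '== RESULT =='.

Work backward from the goal:
  through step 4 (move(kitchen,store)): drop {at(store)}, keep {key_at(k4,dock), open(d_hall_bay), open(d_kitchen_dock)}, require {at(kitchen), open(d_kitchen_store)}
    → {at(kitchen), key_at(k4,dock), open(d_hall_bay), open(d_kitchen_dock), open(d_kitchen_store)}
  through step 3 (unlock(d_kitchen_store)): drop {open(d_kitchen_store)}, keep {at(kitchen), key_at(k4,dock), open(d_hall_bay), open(d_kitchen_dock)}, require {have(k4), locked(d_kitchen_store)}
    → {at(kitchen), have(k4), key_at(k4,dock), locked(d_kitchen_store), open(d_hall_bay), open(d_kitchen_dock)}
  through step 2 (move(dock,kitchen)): drop {at(kitchen)}, keep {have(k4), key_at(k4,dock), locked(d_kitchen_store), open(d_hall_bay), open(d_kitchen_dock)}, require {at(dock), open(d_kitchen_dock)}
    → {at(dock), have(k4), key_at(k4,dock), locked(d_kitchen_store), open(d_hall_bay), open(d_kitchen_dock)}
  through step 1 (move(kitchen,dock)): drop {at(dock)}, keep {have(k4), key_at(k4,dock), locked(d_kitchen_store), open(d_hall_bay), open(d_kitchen_dock)}, require {at(kitchen), open(d_kitchen_dock)}
    → {at(kitchen), have(k4), key_at(k4,dock), locked(d_kitchen_store), open(d_hall_bay), open(d_kitchen_dock)}

== RESULT ==
["at(kitchen)", "have(k4)", "key_at(k4,dock)", "locked(d_kitchen_store)", "open(d_hall_bay)", "open(d_kitchen_dock)"]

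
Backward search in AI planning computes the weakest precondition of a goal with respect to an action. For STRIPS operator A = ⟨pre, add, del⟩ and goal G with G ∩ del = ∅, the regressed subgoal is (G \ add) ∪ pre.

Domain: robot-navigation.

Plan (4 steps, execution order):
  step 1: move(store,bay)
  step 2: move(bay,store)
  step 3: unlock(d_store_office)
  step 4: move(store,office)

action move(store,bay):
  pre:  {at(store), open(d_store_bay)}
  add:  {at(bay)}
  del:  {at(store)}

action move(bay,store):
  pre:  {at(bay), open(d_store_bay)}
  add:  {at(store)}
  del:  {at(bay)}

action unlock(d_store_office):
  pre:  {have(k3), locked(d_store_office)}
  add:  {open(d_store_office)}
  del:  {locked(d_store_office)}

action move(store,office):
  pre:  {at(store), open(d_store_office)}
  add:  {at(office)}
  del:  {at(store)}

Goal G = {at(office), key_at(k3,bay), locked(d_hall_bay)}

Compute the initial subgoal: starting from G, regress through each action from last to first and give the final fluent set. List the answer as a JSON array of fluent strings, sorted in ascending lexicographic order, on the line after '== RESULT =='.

Work backward from the goal:
  through step 4 (move(store,office)): drop {at(office)}, keep {key_at(k3,bay), locked(d_hall_bay)}, require {at(store), open(d_store_office)}
    → {at(store), key_at(k3,bay), locked(d_hall_bay), open(d_store_office)}
  through step 3 (unlock(d_store_office)): drop {open(d_store_office)}, keep {at(store), key_at(k3,bay), locked(d_hall_bay)}, require {have(k3), locked(d_store_office)}
    → {at(store), have(k3), key_at(k3,bay), locked(d_hall_bay), locked(d_store_office)}
  through step 2 (move(bay,store)): drop {at(store)}, keep {have(k3), key_at(k3,bay), locked(d_hall_bay), locked(d_store_office)}, require {at(bay), open(d_store_bay)}
    → {at(bay), have(k3), key_at(k3,bay), locked(d_hall_bay), locked(d_store_office), open(d_store_bay)}
  through step 1 (move(store,bay)): drop {at(bay)}, keep {have(k3), key_at(k3,bay), locked(d_hall_bay), locked(d_store_office), open(d_store_bay)}, require {at(store), open(d_store_bay)}
    → {at(store), have(k3), key_at(k3,bay), locked(d_hall_bay), locked(d_store_office), open(d_store_bay)}

== RESULT ==
["at(store)", "have(k3)", "key_at(k3,bay)", "locked(d_hall_bay)", "locked(d_store_office)", "open(d_store_bay)"]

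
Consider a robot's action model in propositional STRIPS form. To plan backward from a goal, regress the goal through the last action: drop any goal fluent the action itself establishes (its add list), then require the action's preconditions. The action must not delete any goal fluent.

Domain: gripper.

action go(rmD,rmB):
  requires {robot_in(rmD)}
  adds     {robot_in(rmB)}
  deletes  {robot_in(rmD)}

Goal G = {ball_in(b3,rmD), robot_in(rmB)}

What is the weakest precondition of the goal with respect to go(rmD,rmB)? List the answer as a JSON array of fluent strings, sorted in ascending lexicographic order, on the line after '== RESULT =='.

Regress:
  G ∩ del = {}  (empty — regression defined)
  G \ add = {ball_in(b3,rmD), robot_in(rmB)} \ {robot_in(rmB)} = {ball_in(b3,rmD)}
  ∪ pre   = {ball_in(b3,rmD)} ∪ {robot_in(rmD)}
          = {ball_in(b3,rmD), robot_in(rmD)}

== RESULT ==
["ball_in(b3,rmD)", "robot_in(rmD)"]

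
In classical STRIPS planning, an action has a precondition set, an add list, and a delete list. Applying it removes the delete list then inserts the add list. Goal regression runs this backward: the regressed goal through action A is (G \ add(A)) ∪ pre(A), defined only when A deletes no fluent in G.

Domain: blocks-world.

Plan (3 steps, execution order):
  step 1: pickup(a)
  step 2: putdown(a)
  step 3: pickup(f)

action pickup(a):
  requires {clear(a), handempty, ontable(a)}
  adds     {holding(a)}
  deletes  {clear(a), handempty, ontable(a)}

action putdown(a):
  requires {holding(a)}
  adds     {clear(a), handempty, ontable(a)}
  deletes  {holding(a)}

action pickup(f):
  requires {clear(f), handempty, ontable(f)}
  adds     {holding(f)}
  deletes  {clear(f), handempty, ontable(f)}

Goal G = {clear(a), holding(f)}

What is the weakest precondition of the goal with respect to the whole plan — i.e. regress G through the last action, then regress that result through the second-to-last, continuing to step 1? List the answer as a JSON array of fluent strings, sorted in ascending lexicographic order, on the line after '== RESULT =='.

Work backward from the goal:
  through step 3 (pickup(f)): drop {holding(f)}, keep {clear(a)}, require {clear(f), handempty, ontable(f)}
    → {clear(a), clear(f), handempty, ontable(f)}
  through step 2 (putdown(a)): drop {clear(a), handempty}, keep {clear(f), ontable(f)}, require {holding(a)}
    → {clear(f), holding(a), ontable(f)}
  through step 1 (pickup(a)): drop {holding(a)}, keep {clear(f), ontable(f)}, require {clear(a), handempty, ontable(a)}
    → {clear(a), clear(f), handempty, ontable(a), ontable(f)}

== RESULT ==
["clear(a)", "clear(f)", "handempty", "ontable(a)", "ontable(f)"]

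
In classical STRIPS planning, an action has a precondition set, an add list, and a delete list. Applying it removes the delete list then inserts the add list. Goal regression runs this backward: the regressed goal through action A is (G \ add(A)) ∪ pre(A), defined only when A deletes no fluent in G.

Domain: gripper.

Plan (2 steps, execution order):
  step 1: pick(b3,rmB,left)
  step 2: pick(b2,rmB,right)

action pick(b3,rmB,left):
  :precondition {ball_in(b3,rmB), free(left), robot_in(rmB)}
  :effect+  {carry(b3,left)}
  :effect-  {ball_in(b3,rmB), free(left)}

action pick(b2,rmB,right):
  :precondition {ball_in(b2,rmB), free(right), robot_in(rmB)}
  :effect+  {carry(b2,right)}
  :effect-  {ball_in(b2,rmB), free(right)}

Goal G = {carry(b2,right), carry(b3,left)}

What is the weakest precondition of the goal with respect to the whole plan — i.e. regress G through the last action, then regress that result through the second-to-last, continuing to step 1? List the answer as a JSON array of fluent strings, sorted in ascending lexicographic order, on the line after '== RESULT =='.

Work backward from the goal:
  through step 2 (pick(b2,rmB,right)): drop {carry(b2,right)}, keep {carry(b3,left)}, require {ball_in(b2,rmB), free(right), robot_in(rmB)}
    → {ball_in(b2,rmB), carry(b3,left), free(right), robot_in(rmB)}
  through step 1 (pick(b3,rmB,left)): drop {carry(b3,left)}, keep {ball_in(b2,rmB), free(right), robot_in(rmB)}, require {ball_in(b3,rmB), free(left), robot_in(rmB)}
    → {ball_in(b2,rmB), ball_in(b3,rmB), free(left), free(right), robot_in(rmB)}

== RESULT ==
["ball_in(b2,rmB)", "ball_in(b3,rmB)", "free(left)", "free(right)", "robot_in(rmB)"]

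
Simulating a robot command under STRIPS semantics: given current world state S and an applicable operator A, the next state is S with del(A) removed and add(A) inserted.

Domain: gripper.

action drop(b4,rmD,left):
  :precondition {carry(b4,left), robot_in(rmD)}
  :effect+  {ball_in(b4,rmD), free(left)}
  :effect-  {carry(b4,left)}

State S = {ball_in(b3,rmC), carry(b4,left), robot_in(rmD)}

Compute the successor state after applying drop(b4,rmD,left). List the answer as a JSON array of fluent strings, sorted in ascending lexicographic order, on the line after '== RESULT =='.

Progress:
  pre ⊆ S: {carry(b4,left), robot_in(rmD)} ⊆ S  — applicable
  S \ del = {ball_in(b3,rmC), robot_in(rmD)}
  ∪ add   = {ball_in(b3,rmC), ball_in(b4,rmD), free(left), robot_in(rmD)}

== RESULT ==
["ball_in(b3,rmC)", "ball_in(b4,rmD)", "free(left)", "robot_in(rmD)"]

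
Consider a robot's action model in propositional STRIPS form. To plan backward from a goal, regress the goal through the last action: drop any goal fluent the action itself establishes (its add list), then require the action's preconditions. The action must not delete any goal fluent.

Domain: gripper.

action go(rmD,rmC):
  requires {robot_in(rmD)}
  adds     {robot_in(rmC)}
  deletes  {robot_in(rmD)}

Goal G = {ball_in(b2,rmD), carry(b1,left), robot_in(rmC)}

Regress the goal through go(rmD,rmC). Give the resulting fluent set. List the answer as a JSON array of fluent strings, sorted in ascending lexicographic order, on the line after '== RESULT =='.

Compute (G \ add) ∪ pre:
  G ∩ del = {}  (empty — regression defined)
  G \ add = {ball_in(b2,rmD), carry(b1,left), robot_in(rmC)} \ {robot_in(rmC)} = {ball_in(b2,rmD), carry(b1,left)}
  ∪ pre   = {ball_in(b2,rmD), carry(b1,left)} ∪ {robot_in(rmD)}
          = {ball_in(b2,rmD), carry(b1,left), robot_in(rmD)}

== RESULT ==
["ball_in(b2,rmD)", "carry(b1,left)", "robot_in(rmD)"]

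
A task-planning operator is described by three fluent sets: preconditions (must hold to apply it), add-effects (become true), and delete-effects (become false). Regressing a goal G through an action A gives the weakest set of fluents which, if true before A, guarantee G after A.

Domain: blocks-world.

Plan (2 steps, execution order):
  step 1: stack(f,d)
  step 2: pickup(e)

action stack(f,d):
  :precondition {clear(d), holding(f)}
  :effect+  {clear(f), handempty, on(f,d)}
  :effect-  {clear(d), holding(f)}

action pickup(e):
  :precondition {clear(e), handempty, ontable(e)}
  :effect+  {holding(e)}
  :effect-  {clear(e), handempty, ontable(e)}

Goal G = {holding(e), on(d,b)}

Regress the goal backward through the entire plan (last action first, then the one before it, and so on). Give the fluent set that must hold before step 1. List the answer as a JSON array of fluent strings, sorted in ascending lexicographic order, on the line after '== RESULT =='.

Regress step by step:
  through step 2 (pickup(e)): drop {holding(e)}, keep {on(d,b)}, require {clear(e), handempty, ontable(e)}
    → {clear(e), handempty, on(d,b), ontable(e)}
  through step 1 (stack(f,d)): drop {handempty}, keep {clear(e), on(d,b), ontable(e)}, require {clear(d), holding(f)}
    → {clear(d), clear(e), holding(f), on(d,b), ontable(e)}

== RESULT ==
["clear(d)", "clear(e)", "holding(f)", "on(d,b)", "ontable(e)"]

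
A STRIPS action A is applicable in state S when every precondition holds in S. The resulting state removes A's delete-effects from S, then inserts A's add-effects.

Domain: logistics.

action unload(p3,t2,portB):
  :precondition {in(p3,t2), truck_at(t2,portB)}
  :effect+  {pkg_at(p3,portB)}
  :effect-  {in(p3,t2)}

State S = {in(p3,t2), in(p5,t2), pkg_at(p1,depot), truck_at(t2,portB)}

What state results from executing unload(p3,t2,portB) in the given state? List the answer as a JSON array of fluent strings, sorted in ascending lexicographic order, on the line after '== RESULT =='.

Compute (S \ del) ∪ add:
  pre ⊆ S: {in(p3,t2), truck_at(t2,portB)} ⊆ S  — applicable
  S \ del = {in(p5,t2), pkg_at(p1,depot), truck_at(t2,portB)}
  ∪ add   = {in(p5,t2), pkg_at(p1,depot), pkg_at(p3,portB), truck_at(t2,portB)}

== RESULT ==
["in(p5,t2)", "pkg_at(p1,depot)", "pkg_at(p3,portB)", "truck_at(t2,portB)"]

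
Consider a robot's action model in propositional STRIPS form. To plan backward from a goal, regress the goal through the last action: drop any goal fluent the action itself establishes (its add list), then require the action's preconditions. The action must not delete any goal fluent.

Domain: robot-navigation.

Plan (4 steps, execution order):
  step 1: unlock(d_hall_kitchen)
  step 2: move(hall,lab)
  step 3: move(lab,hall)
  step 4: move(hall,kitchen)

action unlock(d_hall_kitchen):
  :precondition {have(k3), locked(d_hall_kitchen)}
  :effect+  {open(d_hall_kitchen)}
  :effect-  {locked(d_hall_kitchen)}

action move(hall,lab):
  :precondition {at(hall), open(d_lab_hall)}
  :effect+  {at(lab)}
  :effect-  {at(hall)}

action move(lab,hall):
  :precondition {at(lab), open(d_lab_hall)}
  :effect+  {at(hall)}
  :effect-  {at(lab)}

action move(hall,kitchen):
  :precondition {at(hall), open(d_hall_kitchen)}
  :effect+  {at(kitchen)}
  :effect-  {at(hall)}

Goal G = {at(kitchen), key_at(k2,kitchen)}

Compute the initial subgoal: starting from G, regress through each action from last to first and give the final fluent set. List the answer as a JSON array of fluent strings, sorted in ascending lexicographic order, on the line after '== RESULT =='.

Work backward from the goal:
  through step 4 (move(hall,kitchen)): drop {at(kitchen)}, keep {key_at(k2,kitchen)}, require {at(hall), open(d_hall_kitchen)}
    → {at(hall), key_at(k2,kitchen), open(d_hall_kitchen)}
  through step 3 (move(lab,hall)): drop {at(hall)}, keep {key_at(k2,kitchen), open(d_hall_kitchen)}, require {at(lab), open(d_lab_hall)}
    → {at(lab), key_at(k2,kitchen), open(d_hall_kitchen), open(d_lab_hall)}
  through step 2 (move(hall,lab)): drop {at(lab)}, keep {key_at(k2,kitchen), open(d_hall_kitchen), open(d_lab_hall)}, require {at(hall), open(d_lab_hall)}
    → {at(hall), key_at(k2,kitchen), open(d_hall_kitchen), open(d_lab_hall)}
  through step 1 (unlock(d_hall_kitchen)): drop {open(d_hall_kitchen)}, keep {at(hall), key_at(k2,kitchen), open(d_lab_hall)}, require {have(k3), locked(d_hall_kitchen)}
    → {at(hall), have(k3), key_at(k2,kitchen), locked(d_hall_kitchen), open(d_lab_hall)}

== RESULT ==
["at(hall)", "have(k3)", "key_at(k2,kitchen)", "locked(d_hall_kitchen)", "open(d_lab_hall)"]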